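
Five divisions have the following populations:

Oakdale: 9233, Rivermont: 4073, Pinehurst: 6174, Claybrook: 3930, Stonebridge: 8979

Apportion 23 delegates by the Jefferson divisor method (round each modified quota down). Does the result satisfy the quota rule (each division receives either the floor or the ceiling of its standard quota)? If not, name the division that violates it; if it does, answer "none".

Standard quotas: Oakdale 6.557, Rivermont 2.892, Pinehurst 4.384, Claybrook 2.791, Stonebridge 6.376.
Jefferson allocation: Oakdale 7, Rivermont 3, Pinehurst 4, Claybrook 3, Stonebridge 6.
Every allocation lies between the lower and upper quota.

none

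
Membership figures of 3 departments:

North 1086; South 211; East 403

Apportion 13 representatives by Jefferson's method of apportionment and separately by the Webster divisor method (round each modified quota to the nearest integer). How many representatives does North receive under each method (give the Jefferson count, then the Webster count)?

Jefferson: North 9, South 1, East 3.
Webster: North 8, South 2, East 3.
North gets 9 under Jefferson and 8 under Webster.

9 and 8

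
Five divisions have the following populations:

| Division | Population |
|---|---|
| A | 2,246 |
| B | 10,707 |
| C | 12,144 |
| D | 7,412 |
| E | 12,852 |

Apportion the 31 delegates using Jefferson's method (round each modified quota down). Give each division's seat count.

Standard divisor 45361/31 ≈ 1463.258; standard quotas: A 1.535, B 7.317, C 8.299, D 5.065, E 8.783.
Rounding down gives 1, 7, 8, 5, 8 = 29 seats, so the divisor must be adjusted.
With modified divisor 1344: modified quotas A 1.671, B 7.967, C 9.036, D 5.515, E 9.562.
Rounding down: A 1, B 7, C 9, D 5, E 9 (total 31).

A=1, B=7, C=9, D=5, E=9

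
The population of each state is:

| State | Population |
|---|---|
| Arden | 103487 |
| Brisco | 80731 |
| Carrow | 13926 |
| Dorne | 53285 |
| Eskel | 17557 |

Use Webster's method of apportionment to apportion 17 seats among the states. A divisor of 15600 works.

With modified divisor 15600: modified quotas Arden 6.634, Brisco 5.175, Carrow 0.893, Dorne 3.416, Eskel 1.125.
Rounding to the nearest integer: Arden 7, Brisco 5, Carrow 1, Dorne 3, Eskel 1 (total 17).

Arden 7, Brisco 5, Carrow 1, Dorne 3, Eskel 1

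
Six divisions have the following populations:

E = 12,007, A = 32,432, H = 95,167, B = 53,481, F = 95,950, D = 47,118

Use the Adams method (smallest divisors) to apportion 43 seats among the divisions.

E=2; A=4; H=12; B=7; F=12; D=6

Standard divisor 336155/43 ≈ 7817.558; standard quotas: E 1.536, A 4.149, H 12.173, B 6.841, F 12.274, D 6.027.
Rounding up gives 2, 5, 13, 7, 13, 7 = 47 seats, so the divisor must be adjusted.
With modified divisor 8400: modified quotas E 1.429, A 3.861, H 11.329, B 6.367, F 11.423, D 5.609.
Rounding up: E 2, A 4, H 12, B 7, F 12, D 6 (total 43).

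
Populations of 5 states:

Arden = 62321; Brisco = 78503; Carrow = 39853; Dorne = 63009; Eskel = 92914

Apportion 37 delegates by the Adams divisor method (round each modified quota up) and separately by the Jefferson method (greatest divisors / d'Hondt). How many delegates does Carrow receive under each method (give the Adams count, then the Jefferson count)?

5 and 4

Adams: Arden 7, Brisco 8, Carrow 5, Dorne 7, Eskel 10.
Jefferson: Arden 7, Brisco 9, Carrow 4, Dorne 7, Eskel 10.
Carrow gets 5 under Adams and 4 under Jefferson.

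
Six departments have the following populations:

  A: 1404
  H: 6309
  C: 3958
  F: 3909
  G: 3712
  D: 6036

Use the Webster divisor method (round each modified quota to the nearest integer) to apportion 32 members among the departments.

A 2; H 8; C 5; F 5; G 5; D 7

Standard divisor 25328/32 ≈ 791.5; standard quotas: A 1.774, H 7.971, C 5.001, F 4.939, G 4.690, D 7.626.
Rounding to the nearest integer gives 2, 8, 5, 5, 5, 8 = 33 seats, so the divisor must be adjusted.
With modified divisor 810: modified quotas A 1.733, H 7.789, C 4.886, F 4.826, G 4.583, D 7.452.
Rounding to the nearest integer: A 2, H 8, C 5, F 5, G 5, D 7 (total 32).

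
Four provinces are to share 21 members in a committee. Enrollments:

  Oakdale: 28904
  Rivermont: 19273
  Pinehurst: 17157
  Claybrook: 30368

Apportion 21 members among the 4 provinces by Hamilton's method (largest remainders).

The standard divisor is 95702/21 ≈ 4557.238.
Standard quotas: Oakdale 6.3424, Rivermont 4.2291, Pinehurst 3.7648, Claybrook 6.6637.
Lower quotas: Oakdale 6, Rivermont 4, Pinehurst 3, Claybrook 6 (sum 19, leaving 2 seats).
Remainders in descending order: Pinehurst 0.7648, Claybrook 0.6637, Oakdale 0.3424, Rivermont 0.2291.
Largest remainders: Pinehurst, Claybrook receive the extra seats.

Oakdale: 6, Rivermont: 4, Pinehurst: 4, Claybrook: 7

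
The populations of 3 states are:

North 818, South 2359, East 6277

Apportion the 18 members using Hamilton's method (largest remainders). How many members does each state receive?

The standard divisor is 9454/18 ≈ 525.222.
Standard quotas: North 1.5574, South 4.4914, East 11.9511.
Lower quotas: North 1, South 4, East 11 (sum 16, leaving 2 seats).
Remainders in descending order: East 0.9511, North 0.5574, South 0.4914.
The surplus seats go to East, North.

North 2, South 4, East 12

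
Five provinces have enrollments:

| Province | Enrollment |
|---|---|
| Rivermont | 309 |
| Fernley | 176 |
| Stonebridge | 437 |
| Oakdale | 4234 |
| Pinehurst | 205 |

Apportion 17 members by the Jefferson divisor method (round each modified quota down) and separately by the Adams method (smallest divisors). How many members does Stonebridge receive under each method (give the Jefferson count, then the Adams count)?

Jefferson: Rivermont 1, Fernley 0, Stonebridge 1, Oakdale 15, Pinehurst 0.
Adams: Rivermont 1, Fernley 1, Stonebridge 2, Oakdale 12, Pinehurst 1.
Stonebridge gets 1 under Jefferson and 2 under Adams.

1 and 2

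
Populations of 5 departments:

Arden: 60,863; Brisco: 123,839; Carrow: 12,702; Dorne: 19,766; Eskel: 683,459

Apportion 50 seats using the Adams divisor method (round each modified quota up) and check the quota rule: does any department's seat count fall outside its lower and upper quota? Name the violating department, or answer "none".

Eskel

Standard quotas: Arden 3.379, Brisco 6.875, Carrow 0.705, Dorne 1.097, Eskel 37.943.
Adams allocation: Arden 4, Brisco 7, Carrow 1, Dorne 2, Eskel 36.
Eskel has quota 37.943 (lower 37, upper 38) but receives 36 — outside the quota interval.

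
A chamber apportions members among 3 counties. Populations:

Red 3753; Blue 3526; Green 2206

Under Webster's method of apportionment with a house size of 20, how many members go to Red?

Standard divisor 9485/20 ≈ 474.25; standard quotas: Red 7.914, Blue 7.435, Green 4.652.
Rounding to the nearest integer gives Red 8, Blue 7, Green 5 — total 20, matching the house size, so no adjustment is needed.
Red receives 8.

8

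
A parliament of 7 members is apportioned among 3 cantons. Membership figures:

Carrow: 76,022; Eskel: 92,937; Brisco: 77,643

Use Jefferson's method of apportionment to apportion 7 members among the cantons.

Carrow 2; Eskel 3; Brisco 2

Standard divisor 246602/7 ≈ 35228.857; standard quotas: Carrow 2.158, Eskel 2.638, Brisco 2.204.
Rounding down gives 2, 2, 2 = 6 seats, so the divisor must be adjusted.
With modified divisor 28400: modified quotas Carrow 2.677, Eskel 3.272, Brisco 2.734.
Rounding down: Carrow 2, Eskel 3, Brisco 2 (total 7).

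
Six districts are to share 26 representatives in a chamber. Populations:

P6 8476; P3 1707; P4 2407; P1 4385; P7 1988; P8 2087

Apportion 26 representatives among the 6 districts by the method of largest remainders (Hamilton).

Total 21050; standard divisor 21050/26 ≈ 809.615.
Standard quotas: P6 10.4692, P3 2.1084, P4 2.9730, P1 5.4162, P7 2.4555, P8 2.5778.
Lower quotas: P6 10, P3 2, P4 2, P1 5, P7 2, P8 2 (sum 23, leaving 3 seats).
Remainders in descending order: P4 0.9730, P8 0.5778, P6 0.4692, P7 0.4555, P1 0.4162, P3 0.1084.
The surplus seats go to P4, P8, P6.

P6: 11; P3: 2; P4: 3; P1: 5; P7: 2; P8: 3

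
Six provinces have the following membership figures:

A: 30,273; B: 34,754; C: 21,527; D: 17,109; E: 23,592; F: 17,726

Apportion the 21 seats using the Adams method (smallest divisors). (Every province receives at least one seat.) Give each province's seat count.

A 4; B 5; C 3; D 3; E 3; F 3

Standard divisor 144981/21 ≈ 6903.857; standard quotas: A 4.385, B 5.034, C 3.118, D 2.478, E 3.417, F 2.568.
Rounding up gives 5, 6, 4, 3, 4, 3 = 25 seats, so the divisor must be adjusted.
With modified divisor 8200: modified quotas A 3.692, B 4.238, C 2.625, D 2.086, E 2.877, F 2.162.
Rounding up: A 4, B 5, C 3, D 3, E 3, F 3 (total 21).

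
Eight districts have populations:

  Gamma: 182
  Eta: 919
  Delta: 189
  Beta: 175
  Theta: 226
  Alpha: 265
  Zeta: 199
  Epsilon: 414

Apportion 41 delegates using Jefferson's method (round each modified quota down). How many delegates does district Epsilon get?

7

Standard divisor 2569/41 ≈ 62.659; standard quotas: Gamma 2.905, Eta 14.667, Delta 3.016, Beta 2.793, Theta 3.607, Alpha 4.229, Zeta 3.176, Epsilon 6.607.
Rounding down gives 2, 14, 3, 2, 3, 4, 3, 6 = 37 seats, so the divisor must be adjusted.
With modified divisor 57.9: modified quotas Gamma 3.143, Eta 15.872, Delta 3.264, Beta 3.022, Theta 3.903, Alpha 4.577, Zeta 3.437, Epsilon 7.150.
Rounding down: Gamma 3, Eta 15, Delta 3, Beta 3, Theta 3, Alpha 4, Zeta 3, Epsilon 7 (total 41).
Epsilon receives 7.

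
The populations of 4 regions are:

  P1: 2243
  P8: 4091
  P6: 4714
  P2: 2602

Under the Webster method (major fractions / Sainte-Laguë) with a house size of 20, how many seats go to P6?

Standard divisor 13650/20 ≈ 682.5; standard quotas: P1 3.286, P8 5.994, P6 6.907, P2 3.812.
Rounding to the nearest integer gives P1 3, P8 6, P6 7, P2 4 — total 20, matching the house size, so no adjustment is needed.
P6 receives 7.

7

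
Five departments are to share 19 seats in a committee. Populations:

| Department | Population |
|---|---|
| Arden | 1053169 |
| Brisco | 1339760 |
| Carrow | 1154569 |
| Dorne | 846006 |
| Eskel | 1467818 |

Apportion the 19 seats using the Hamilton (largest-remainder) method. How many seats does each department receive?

Standard divisor: 5861322 ÷ 19 ≈ 308490.632.
Standard quotas: Arden 3.4139, Brisco 4.3430, Carrow 3.7426, Dorne 2.7424, Eskel 4.7581.
Lower quotas: Arden 3, Brisco 4, Carrow 3, Dorne 2, Eskel 4 (sum 16, leaving 3 seats).
Remainders in descending order: Eskel 0.7581, Carrow 0.7426, Dorne 0.7424, Arden 0.4139, Brisco 0.3430.
The surplus seats go to Eskel, Carrow, Dorne.

Arden: 3, Brisco: 4, Carrow: 4, Dorne: 3, Eskel: 5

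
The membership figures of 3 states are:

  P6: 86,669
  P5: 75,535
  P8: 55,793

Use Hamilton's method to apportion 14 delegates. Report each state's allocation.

P6 5, P5 5, P8 4

The standard divisor is 217997/14 ≈ 15571.214.
Standard quotas: P6 5.5660, P5 4.8509, P8 3.5831.
Lower quotas: P6 5, P5 4, P8 3 (sum 12, leaving 2 seats).
Remainders in descending order: P5 0.8509, P8 0.5831, P6 0.5660.
The surplus seats go to P5, P8.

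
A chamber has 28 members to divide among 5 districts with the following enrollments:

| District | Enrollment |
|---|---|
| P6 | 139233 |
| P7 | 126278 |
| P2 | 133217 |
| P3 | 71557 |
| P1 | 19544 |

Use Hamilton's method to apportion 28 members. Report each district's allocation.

P6=8; P7=7; P2=8; P3=4; P1=1

The standard divisor is 489829/28 ≈ 17493.893.
Standard quotas: P6 7.9589, P7 7.2184, P2 7.6151, P3 4.0904, P1 1.1172.
Lower quotas: P6 7, P7 7, P2 7, P3 4, P1 1 (sum 26, leaving 2 seats).
Remainders in descending order: P6 0.9589, P2 0.6151, P7 0.2184, P1 0.1172, P3 0.0904.
The surplus seats go to P6, P2.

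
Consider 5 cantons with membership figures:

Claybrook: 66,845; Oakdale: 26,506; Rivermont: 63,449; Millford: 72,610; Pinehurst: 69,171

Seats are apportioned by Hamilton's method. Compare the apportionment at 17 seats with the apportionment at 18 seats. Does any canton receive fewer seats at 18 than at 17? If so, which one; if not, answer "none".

At 17 seats: Claybrook 4, Oakdale 1, Rivermont 4, Millford 4, Pinehurst 4.
At 18 seats: Claybrook 4, Oakdale 2, Rivermont 4, Millford 4, Pinehurst 4.
No canton's allocation decreased.

none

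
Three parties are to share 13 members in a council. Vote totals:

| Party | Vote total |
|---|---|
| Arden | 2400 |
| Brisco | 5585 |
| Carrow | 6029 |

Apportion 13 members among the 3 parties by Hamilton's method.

Standard divisor: 14014 ÷ 13 = 1078.
Standard quotas: Arden 2.2263, Brisco 5.1809, Carrow 5.5928.
Lower quotas: Arden 2, Brisco 5, Carrow 5 (sum 12, leaving 1 seat).
Remainders in descending order: Carrow 0.5928, Arden 0.2263, Brisco 0.1809.
Largest remainder: Carrow receives the extra seat.

Arden 2, Brisco 5, Carrow 6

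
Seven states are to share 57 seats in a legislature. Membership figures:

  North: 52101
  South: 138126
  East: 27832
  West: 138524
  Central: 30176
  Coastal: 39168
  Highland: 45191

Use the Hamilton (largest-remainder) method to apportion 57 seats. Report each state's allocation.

North 6, South 17, East 3, West 17, Central 4, Coastal 5, Highland 5

Total 471118; standard divisor 471118/57 ≈ 8265.228.
Standard quotas: North 6.3036, South 16.7117, East 3.3674, West 16.7599, Central 3.6510, Coastal 4.7389, Highland 5.4676.
Lower quotas: North 6, South 16, East 3, West 16, Central 3, Coastal 4, Highland 5 (sum 53, leaving 4 seats).
Remainders in descending order: West 0.7599, Coastal 0.7389, South 0.7117, Central 0.6510, Highland 0.4676, East 0.3674, North 0.3036.
The surplus seats go to West, Coastal, South, Central.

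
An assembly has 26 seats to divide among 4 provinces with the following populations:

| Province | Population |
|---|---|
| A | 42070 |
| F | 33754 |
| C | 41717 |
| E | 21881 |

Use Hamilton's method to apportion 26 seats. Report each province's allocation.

Total 139422; standard divisor 139422/26 ≈ 5362.385.
Standard quotas: A 7.8454, F 6.2946, C 7.7796, E 4.0805.
Lower quotas: A 7, F 6, C 7, E 4 (sum 24, leaving 2 seats).
Remainders in descending order: A 0.8454, C 0.7796, F 0.2946, E 0.0805.
Largest remainders: A, C receive the extra seats.

A 8, F 6, C 8, E 4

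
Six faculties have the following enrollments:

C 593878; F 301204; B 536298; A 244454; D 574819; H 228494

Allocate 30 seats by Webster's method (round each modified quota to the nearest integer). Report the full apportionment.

C 7, F 4, B 6, A 3, D 7, H 3

Standard divisor 2479147/30 ≈ 82638.233; standard quotas: C 7.186, F 3.645, B 6.490, A 2.958, D 6.956, H 2.765.
Rounding to the nearest integer gives C 7, F 4, B 6, A 3, D 7, H 3 — total 30, matching the house size, so no adjustment is needed.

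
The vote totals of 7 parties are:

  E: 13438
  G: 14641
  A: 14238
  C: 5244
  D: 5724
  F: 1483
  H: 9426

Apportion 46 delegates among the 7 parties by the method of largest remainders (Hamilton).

The standard divisor is 64194/46 ≈ 1395.522.
Standard quotas: E 9.6294, G 10.4914, A 10.2026, C 3.7577, D 4.1017, F 1.0627, H 6.7545.
Lower quotas: E 9, G 10, A 10, C 3, D 4, F 1, H 6 (sum 43, leaving 3 seats).
Remainders in descending order: C 0.7577, H 0.7545, E 0.6294, G 0.4914, A 0.2026, D 0.1017, F 0.0627.
The surplus seats go to C, H, E.

E 10, G 10, A 10, C 4, D 4, F 1, H 7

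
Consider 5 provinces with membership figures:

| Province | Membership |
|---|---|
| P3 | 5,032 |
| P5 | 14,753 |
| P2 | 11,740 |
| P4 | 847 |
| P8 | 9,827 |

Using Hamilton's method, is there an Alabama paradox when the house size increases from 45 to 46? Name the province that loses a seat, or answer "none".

At 45 seats: P3 5, P5 16, P2 13, P4 1, P8 10.
At 46 seats: P3 5, P5 16, P2 13, P4 1, P8 11.
No province's allocation decreased.

none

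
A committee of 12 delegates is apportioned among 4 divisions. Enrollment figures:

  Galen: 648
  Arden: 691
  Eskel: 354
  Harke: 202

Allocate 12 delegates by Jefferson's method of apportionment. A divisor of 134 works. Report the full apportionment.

Galen=4, Arden=5, Eskel=2, Harke=1

With modified divisor 134: modified quotas Galen 4.836, Arden 5.157, Eskel 2.642, Harke 1.507.
Rounding down: Galen 4, Arden 5, Eskel 2, Harke 1 (total 12).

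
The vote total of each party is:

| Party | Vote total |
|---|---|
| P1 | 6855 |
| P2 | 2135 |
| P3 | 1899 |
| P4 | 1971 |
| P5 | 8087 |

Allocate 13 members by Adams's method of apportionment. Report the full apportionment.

Standard divisor 20947/13 ≈ 1611.308; standard quotas: P1 4.254, P2 1.325, P3 1.179, P4 1.223, P5 5.019.
Rounding up gives 5, 2, 2, 2, 6 = 17 seats, so the divisor must be adjusted.
With modified divisor 2011.6: modified quotas P1 3.408, P2 1.061, P3 0.944, P4 0.980, P5 4.020.
Rounding up: P1 4, P2 2, P3 1, P4 1, P5 5 (total 13).

P1 4, P2 2, P3 1, P4 1, P5 5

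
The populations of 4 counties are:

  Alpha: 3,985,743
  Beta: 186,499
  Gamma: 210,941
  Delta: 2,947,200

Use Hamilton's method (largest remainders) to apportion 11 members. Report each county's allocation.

Alpha=6; Beta=0; Gamma=0; Delta=5

Standard divisor: 7330383 ÷ 11 ≈ 666398.455.
Standard quotas: Alpha 5.9810, Beta 0.2799, Gamma 0.3165, Delta 4.4226.
Lower quotas: Alpha 5, Beta 0, Gamma 0, Delta 4 (sum 9, leaving 2 seats).
Remainders in descending order: Alpha 0.9810, Delta 0.4226, Gamma 0.3165, Beta 0.2799.
Largest remainders: Alpha, Delta receive the extra seats.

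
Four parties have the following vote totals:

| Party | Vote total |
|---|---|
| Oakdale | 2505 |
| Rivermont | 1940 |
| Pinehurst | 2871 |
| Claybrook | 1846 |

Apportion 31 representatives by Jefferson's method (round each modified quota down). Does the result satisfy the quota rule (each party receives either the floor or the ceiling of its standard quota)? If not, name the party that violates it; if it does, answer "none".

none

Standard quotas: Oakdale 8.476, Rivermont 6.564, Pinehurst 9.714, Claybrook 6.246.
Jefferson allocation: Oakdale 9, Rivermont 6, Pinehurst 10, Claybrook 6.
Every allocation lies between the lower and upper quota.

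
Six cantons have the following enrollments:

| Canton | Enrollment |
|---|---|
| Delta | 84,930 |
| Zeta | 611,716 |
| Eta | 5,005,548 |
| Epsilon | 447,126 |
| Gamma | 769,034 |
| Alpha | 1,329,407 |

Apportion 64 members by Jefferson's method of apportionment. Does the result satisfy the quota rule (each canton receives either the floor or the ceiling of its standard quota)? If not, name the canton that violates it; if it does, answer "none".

Standard quotas: Delta 0.659, Zeta 4.747, Eta 38.841, Epsilon 3.470, Gamma 5.967, Alpha 10.316.
Jefferson allocation: Delta 0, Zeta 5, Eta 40, Epsilon 3, Gamma 6, Alpha 10.
Eta has quota 38.841 (lower 38, upper 39) but receives 40 — outside the quota interval.

Eta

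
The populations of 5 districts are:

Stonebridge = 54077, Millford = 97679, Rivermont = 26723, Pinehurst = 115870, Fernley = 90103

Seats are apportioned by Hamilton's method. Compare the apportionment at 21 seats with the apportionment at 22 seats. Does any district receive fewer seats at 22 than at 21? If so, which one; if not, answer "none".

At 21 seats: Stonebridge 3, Millford 5, Rivermont 2, Pinehurst 6, Fernley 5.
At 22 seats: Stonebridge 3, Millford 6, Rivermont 1, Pinehurst 7, Fernley 5.
Rivermont drops from 2 to 1.

Rivermont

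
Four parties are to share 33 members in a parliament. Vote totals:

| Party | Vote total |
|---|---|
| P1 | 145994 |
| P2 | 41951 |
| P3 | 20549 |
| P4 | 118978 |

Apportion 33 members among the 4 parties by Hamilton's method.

P1 15; P2 4; P3 2; P4 12

Total 327472; standard divisor 327472/33 ≈ 9923.394.
Standard quotas: P1 14.7121, P2 4.2275, P3 2.0708, P4 11.9896.
Lower quotas: P1 14, P2 4, P3 2, P4 11 (sum 31, leaving 2 seats).
Remainders in descending order: P4 0.9896, P1 0.7121, P2 0.2275, P3 0.0708.
Largest remainders: P4, P1 receive the extra seats.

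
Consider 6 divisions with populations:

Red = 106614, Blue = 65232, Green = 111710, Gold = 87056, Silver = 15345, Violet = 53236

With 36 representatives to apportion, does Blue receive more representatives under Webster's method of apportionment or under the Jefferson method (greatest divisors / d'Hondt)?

Webster

Webster: Red 9, Blue 6, Green 9, Gold 7, Silver 1, Violet 4.
Jefferson: Red 9, Blue 5, Green 10, Gold 7, Silver 1, Violet 4.
Blue gets 6 under Webster and 5 under Jefferson.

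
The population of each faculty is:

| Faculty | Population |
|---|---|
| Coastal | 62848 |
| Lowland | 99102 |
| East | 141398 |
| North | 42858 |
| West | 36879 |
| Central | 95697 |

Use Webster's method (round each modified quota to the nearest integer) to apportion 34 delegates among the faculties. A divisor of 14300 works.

With modified divisor 14300: modified quotas Coastal 4.395, Lowland 6.930, East 9.888, North 2.997, West 2.579, Central 6.692.
Rounding to the nearest integer: Coastal 4, Lowland 7, East 10, North 3, West 3, Central 7 (total 34).

Coastal=4, Lowland=7, East=10, North=3, West=3, Central=7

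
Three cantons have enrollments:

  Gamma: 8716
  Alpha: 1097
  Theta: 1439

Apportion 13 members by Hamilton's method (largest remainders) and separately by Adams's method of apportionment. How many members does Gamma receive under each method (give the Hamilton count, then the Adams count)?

Hamilton: Gamma 10, Alpha 1, Theta 2.
Adams: Gamma 9, Alpha 2, Theta 2.
Gamma gets 10 under Hamilton and 9 under Adams.

10 and 9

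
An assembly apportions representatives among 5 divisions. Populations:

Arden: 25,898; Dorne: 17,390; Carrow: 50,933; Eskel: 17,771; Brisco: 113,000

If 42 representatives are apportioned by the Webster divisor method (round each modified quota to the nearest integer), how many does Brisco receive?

21

Standard divisor 224992/42 ≈ 5356.952; standard quotas: Arden 4.834, Dorne 3.246, Carrow 9.508, Eskel 3.317, Brisco 21.094.
Rounding to the nearest integer gives Arden 5, Dorne 3, Carrow 10, Eskel 3, Brisco 21 — total 42, matching the house size, so no adjustment is needed.
Brisco receives 21.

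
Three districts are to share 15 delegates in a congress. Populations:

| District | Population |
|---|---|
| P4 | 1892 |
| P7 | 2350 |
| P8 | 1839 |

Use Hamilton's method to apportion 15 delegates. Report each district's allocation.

P4: 5, P7: 6, P8: 4

Standard divisor: 6081 ÷ 15 ≈ 405.4.
Standard quotas: P4 4.667, P7 5.797, P8 4.536.
Lower quotas: P4 4, P7 5, P8 4 (sum 13, leaving 2 seats).
Remainders in descending order: P7 0.797, P4 0.667, P8 0.536.
Largest remainders: P7, P4 receive the extra seats.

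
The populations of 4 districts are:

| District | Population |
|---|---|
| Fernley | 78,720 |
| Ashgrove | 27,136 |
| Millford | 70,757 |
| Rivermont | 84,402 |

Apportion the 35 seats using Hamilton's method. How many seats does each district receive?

Standard divisor: 261015 ÷ 35 ≈ 7457.571.
Standard quotas: Fernley 10.5557, Ashgrove 3.6387, Millford 9.4879, Rivermont 11.3176.
Lower quotas: Fernley 10, Ashgrove 3, Millford 9, Rivermont 11 (sum 33, leaving 2 seats).
Remainders in descending order: Ashgrove 0.6387, Fernley 0.5557, Millford 0.4879, Rivermont 0.3176.
The surplus seats go to Ashgrove, Fernley.

Fernley=11, Ashgrove=4, Millford=9, Rivermont=11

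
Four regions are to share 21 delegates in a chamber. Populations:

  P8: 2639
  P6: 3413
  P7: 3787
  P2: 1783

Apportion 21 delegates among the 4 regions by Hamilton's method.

P8=5; P6=6; P7=7; P2=3

The standard divisor is 11622/21 ≈ 553.429.
Standard quotas: P8 4.768, P6 6.167, P7 6.843, P2 3.222.
Lower quotas: P8 4, P6 6, P7 6, P2 3 (sum 19, leaving 2 seats).
Remainders in descending order: P7 0.843, P8 0.768, P2 0.222, P6 0.167.
Largest remainders: P7, P8 receive the extra seats.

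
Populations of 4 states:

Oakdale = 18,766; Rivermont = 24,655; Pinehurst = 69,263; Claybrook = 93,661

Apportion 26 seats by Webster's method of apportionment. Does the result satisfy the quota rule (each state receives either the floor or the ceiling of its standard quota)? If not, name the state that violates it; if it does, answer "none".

none

Standard quotas: Oakdale 2.365, Rivermont 3.107, Pinehurst 8.727, Claybrook 11.802.
Webster allocation: Oakdale 2, Rivermont 3, Pinehurst 9, Claybrook 12.
Every allocation lies between the lower and upper quota.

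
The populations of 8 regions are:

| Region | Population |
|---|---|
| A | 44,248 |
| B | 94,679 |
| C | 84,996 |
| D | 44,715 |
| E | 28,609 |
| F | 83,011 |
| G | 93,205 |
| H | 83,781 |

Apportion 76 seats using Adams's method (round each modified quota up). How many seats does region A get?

6

Standard divisor 557244/76 ≈ 7332.158; standard quotas: A 6.035, B 12.913, C 11.592, D 6.098, E 3.902, F 11.321, G 12.712, H 11.427.
Rounding up gives 7, 13, 12, 7, 4, 12, 13, 12 = 80 seats, so the divisor must be adjusted.
With modified divisor 7700: modified quotas A 5.746, B 12.296, C 11.038, D 5.807, E 3.715, F 10.781, G 12.105, H 10.881.
Rounding up: A 6, B 13, C 12, D 6, E 4, F 11, G 13, H 11 (total 76).
A receives 6.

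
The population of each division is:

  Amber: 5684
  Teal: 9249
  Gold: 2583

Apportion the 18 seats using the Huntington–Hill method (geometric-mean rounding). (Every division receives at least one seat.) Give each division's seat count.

Amber=6; Teal=9; Gold=3

With divisor 1006: modified quotas Amber 5.650, Teal 9.194, Gold 2.568.
Geometric-mean thresholds: Amber √(5·6)=5.477, Teal √(9·10)=9.487, Gold √(2·3)=2.449.
Each quota rounded against its threshold gives Amber 6, Teal 9, Gold 3 (total 18).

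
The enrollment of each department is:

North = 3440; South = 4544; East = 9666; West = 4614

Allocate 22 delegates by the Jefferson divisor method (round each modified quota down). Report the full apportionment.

North 3, South 4, East 10, West 5

Standard divisor 22264/22 ≈ 1012; standard quotas: North 3.399, South 4.490, East 9.551, West 4.559.
Rounding down gives 3, 4, 9, 4 = 20 seats, so the divisor must be adjusted.
With modified divisor 916: modified quotas North 3.755, South 4.961, East 10.552, West 5.037.
Rounding down: North 3, South 4, East 10, West 5 (total 22).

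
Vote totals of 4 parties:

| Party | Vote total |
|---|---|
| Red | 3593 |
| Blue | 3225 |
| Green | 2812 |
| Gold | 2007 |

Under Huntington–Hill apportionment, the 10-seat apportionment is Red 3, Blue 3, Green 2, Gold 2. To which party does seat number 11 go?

Green

Priority for the next seat is population ÷ (√(s·(s+1))).
Priorities: Red 1037.210, Blue 930.977, Green 1147.994, Gold 819.354.
Highest priority: Green.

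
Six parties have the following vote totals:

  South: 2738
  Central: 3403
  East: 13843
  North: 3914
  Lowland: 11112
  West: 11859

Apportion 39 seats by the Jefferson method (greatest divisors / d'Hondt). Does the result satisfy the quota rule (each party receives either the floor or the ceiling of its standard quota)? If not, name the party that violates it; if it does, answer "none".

none

Standard quotas: South 2.278, Central 2.832, East 11.519, North 3.257, Lowland 9.246, West 9.868.
Jefferson allocation: South 2, Central 3, East 12, North 3, Lowland 9, West 10.
Every allocation lies between the lower and upper quota.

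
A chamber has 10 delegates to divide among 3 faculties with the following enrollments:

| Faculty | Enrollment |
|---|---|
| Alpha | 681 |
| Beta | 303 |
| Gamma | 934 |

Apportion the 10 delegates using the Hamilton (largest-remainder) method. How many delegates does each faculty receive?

The standard divisor is 1918/10 ≈ 191.8.
Standard quotas: Alpha 3.551, Beta 1.580, Gamma 4.870.
Lower quotas: Alpha 3, Beta 1, Gamma 4 (sum 8, leaving 2 seats).
Remainders in descending order: Gamma 0.870, Beta 0.580, Alpha 0.551.
The surplus seats go to Gamma, Beta.

Alpha 3, Beta 2, Gamma 5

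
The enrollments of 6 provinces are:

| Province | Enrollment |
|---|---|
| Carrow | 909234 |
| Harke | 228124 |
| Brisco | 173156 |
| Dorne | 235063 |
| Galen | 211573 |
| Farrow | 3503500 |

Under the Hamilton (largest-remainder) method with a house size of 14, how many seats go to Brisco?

0

Total 5260650; standard divisor 5260650/14 ≈ 375760.714.
Standard quotas: Carrow 2.4197, Harke 0.6071, Brisco 0.4608, Dorne 0.6256, Galen 0.5631, Farrow 9.3238.
Lower quotas: Carrow 2, Harke 0, Brisco 0, Dorne 0, Galen 0, Farrow 9 (sum 11, leaving 3 seats).
Remainders in descending order: Dorne 0.6256, Harke 0.6071, Galen 0.5631, Brisco 0.4608, Carrow 0.4197, Farrow 0.3238.
Largest remainders: Dorne, Harke, Galen receive the extra seats.
Brisco receives 0.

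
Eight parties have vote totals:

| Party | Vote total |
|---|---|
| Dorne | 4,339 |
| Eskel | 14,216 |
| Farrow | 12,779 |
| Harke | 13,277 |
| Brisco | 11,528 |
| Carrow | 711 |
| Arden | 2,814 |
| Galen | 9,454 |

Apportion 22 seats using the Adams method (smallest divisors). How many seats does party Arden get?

Standard divisor 69118/22 ≈ 3141.727; standard quotas: Dorne 1.381, Eskel 4.525, Farrow 4.068, Harke 4.226, Brisco 3.669, Carrow 0.226, Arden 0.896, Galen 3.009.
Rounding up gives 2, 5, 5, 5, 4, 1, 1, 4 = 27 seats, so the divisor must be adjusted.
With modified divisor 4100: modified quotas Dorne 1.058, Eskel 3.467, Farrow 3.117, Harke 3.238, Brisco 2.812, Carrow 0.173, Arden 0.686, Galen 2.306.
Rounding up: Dorne 2, Eskel 4, Farrow 4, Harke 4, Brisco 3, Carrow 1, Arden 1, Galen 3 (total 22).
Arden receives 1.

1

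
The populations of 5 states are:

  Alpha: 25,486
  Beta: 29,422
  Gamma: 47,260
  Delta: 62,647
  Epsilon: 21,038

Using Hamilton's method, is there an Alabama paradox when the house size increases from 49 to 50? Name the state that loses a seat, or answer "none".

Epsilon

At 49 seats: Alpha 7, Beta 8, Gamma 12, Delta 16, Epsilon 6.
At 50 seats: Alpha 7, Beta 8, Gamma 13, Delta 17, Epsilon 5.
Epsilon drops from 6 to 5.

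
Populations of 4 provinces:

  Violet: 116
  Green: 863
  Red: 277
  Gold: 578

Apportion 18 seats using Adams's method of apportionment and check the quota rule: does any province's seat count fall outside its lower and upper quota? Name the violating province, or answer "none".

none

Standard quotas: Violet 1.138, Green 8.470, Red 2.719, Gold 5.673.
Adams allocation: Violet 2, Green 8, Red 3, Gold 5.
Every allocation lies between the lower and upper quota.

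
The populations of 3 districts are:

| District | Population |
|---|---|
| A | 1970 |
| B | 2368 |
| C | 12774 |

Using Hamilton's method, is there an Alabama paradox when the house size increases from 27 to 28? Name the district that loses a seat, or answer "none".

At 27 seats: A 3, B 4, C 20.
At 28 seats: A 3, B 4, C 21.
No district's allocation decreased.

none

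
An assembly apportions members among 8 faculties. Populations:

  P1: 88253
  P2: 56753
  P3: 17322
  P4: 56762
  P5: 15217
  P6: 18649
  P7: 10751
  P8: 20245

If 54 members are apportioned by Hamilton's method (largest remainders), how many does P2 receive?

11

The standard divisor is 283952/54 ≈ 5258.37.
Standard quotas: P1 16.7833, P2 10.7929, P3 3.2942, P4 10.7946, P5 2.8939, P6 3.5465, P7 2.0445, P8 3.8501.
Lower quotas: P1 16, P2 10, P3 3, P4 10, P5 2, P6 3, P7 2, P8 3 (sum 49, leaving 5 seats).
Remainders in descending order: P5 0.8939, P8 0.8501, P4 0.7946, P2 0.7929, P1 0.7833, P6 0.5465, P3 0.2942, P7 0.0445.
Largest remainders: P5, P8, P4, P2, P1 receive the extra seats.
P2 receives 11.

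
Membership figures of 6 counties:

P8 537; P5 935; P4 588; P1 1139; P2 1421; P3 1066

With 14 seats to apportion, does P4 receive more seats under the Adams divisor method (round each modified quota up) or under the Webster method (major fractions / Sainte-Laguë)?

Adams

Adams: P8 2, P5 2, P4 2, P1 3, P2 3, P3 2.
Webster: P8 1, P5 2, P4 1, P1 3, P2 4, P3 3.
P4 gets 2 under Adams and 1 under Webster.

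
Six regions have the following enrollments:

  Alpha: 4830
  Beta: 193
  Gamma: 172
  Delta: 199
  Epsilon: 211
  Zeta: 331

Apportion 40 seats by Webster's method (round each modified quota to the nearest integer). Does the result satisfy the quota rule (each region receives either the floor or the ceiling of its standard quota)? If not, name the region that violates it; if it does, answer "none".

Alpha

Standard quotas: Alpha 32.547, Beta 1.301, Gamma 1.159, Delta 1.341, Epsilon 1.422, Zeta 2.230.
Webster allocation: Alpha 34, Beta 1, Gamma 1, Delta 1, Epsilon 1, Zeta 2.
Alpha has quota 32.547 (lower 32, upper 33) but receives 34 — outside the quota interval.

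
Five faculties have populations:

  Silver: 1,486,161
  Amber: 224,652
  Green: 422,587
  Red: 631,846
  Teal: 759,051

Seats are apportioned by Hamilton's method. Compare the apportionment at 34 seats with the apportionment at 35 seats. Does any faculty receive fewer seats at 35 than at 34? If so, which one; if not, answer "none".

none

At 34 seats: Silver 15, Amber 2, Green 4, Red 6, Teal 7.
At 35 seats: Silver 15, Amber 2, Green 4, Red 6, Teal 8.
No faculty's allocation decreased.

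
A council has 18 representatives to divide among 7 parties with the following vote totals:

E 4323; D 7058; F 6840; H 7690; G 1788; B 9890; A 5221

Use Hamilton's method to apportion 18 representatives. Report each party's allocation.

Total 42810; standard divisor 42810/18 ≈ 2378.333.
Standard quotas: E 1.8177, D 2.9676, F 2.8760, H 3.2334, G 0.7518, B 4.1584, A 2.1952.
Lower quotas: E 1, D 2, F 2, H 3, G 0, B 4, A 2 (sum 14, leaving 4 seats).
Remainders in descending order: D 0.9676, F 0.8760, E 0.8177, G 0.7518, H 0.2334, A 0.1952, B 0.1584.
Largest remainders: D, F, E, G receive the extra seats.

E: 2, D: 3, F: 3, H: 3, G: 1, B: 4, A: 2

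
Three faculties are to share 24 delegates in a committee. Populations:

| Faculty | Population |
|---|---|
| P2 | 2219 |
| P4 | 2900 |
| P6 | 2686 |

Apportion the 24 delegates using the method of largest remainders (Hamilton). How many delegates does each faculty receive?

P2: 7, P4: 9, P6: 8

The standard divisor is 7805/24 ≈ 325.208.
Standard quotas: P2 6.823, P4 8.917, P6 8.259.
Lower quotas: P2 6, P4 8, P6 8 (sum 22, leaving 2 seats).
Remainders in descending order: P4 0.917, P2 0.823, P6 0.259.
Largest remainders: P4, P2 receive the extra seats.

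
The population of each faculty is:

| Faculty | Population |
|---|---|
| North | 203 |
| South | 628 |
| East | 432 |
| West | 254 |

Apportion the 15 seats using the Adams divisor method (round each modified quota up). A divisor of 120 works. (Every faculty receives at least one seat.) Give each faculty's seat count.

North 2, South 6, East 4, West 3

With modified divisor 120: modified quotas North 1.692, South 5.233, East 3.600, West 2.117.
Rounding up: North 2, South 6, East 4, West 3 (total 15).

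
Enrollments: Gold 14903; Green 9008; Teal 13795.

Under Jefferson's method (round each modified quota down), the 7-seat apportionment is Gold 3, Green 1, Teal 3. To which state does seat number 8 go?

Priority for the next seat is population ÷ (current seats + 1).
Priorities: Gold 3725.750, Green 4504.000, Teal 3448.750.
Highest priority: Green.

Green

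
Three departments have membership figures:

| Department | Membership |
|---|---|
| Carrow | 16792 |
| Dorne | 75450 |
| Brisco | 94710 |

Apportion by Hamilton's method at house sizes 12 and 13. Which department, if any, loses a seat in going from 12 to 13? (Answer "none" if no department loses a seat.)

At 12 seats: Carrow 1, Dorne 5, Brisco 6.
At 13 seats: Carrow 1, Dorne 5, Brisco 7.
No department's allocation decreased.

none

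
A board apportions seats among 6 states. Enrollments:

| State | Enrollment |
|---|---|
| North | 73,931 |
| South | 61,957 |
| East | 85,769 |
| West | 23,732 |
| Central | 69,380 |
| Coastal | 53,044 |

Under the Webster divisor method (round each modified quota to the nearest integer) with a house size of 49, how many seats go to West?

3

Standard divisor 367813/49 ≈ 7506.388; standard quotas: North 9.849, South 8.254, East 11.426, West 3.162, Central 9.243, Coastal 7.067.
Rounding to the nearest integer gives 10, 8, 11, 3, 9, 7 = 48 seats, so the divisor must be adjusted.
With modified divisor 7400: modified quotas North 9.991, South 8.373, East 11.590, West 3.207, Central 9.376, Coastal 7.168.
Rounding to the nearest integer: North 10, South 8, East 12, West 3, Central 9, Coastal 7 (total 49).
West receives 3.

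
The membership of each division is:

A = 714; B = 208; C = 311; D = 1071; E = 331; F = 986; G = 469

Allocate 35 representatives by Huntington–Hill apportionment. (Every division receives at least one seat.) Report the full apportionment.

A=6; B=2; C=3; D=9; E=3; F=8; G=4

With divisor 121: modified quotas A 5.901, B 1.719, C 2.570, D 8.851, E 2.736, F 8.149, G 3.876.
Geometric-mean thresholds: A √(5·6)=5.477, B √(1·2)=1.414, C √(2·3)=2.449, D √(8·9)=8.485, E √(2·3)=2.449, F √(8·9)=8.485, G √(3·4)=3.464.
Each quota rounded against its threshold gives A 6, B 2, C 3, D 9, E 3, F 8, G 4 (total 35).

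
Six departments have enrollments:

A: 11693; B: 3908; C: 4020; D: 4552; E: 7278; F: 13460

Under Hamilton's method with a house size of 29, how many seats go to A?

The standard divisor is 44911/29 ≈ 1548.655.
Standard quotas: A 7.5504, B 2.5235, C 2.5958, D 2.9393, E 4.6996, F 8.6914.
Lower quotas: A 7, B 2, C 2, D 2, E 4, F 8 (sum 25, leaving 4 seats).
Remainders in descending order: D 0.9393, E 0.6996, F 0.6914, C 0.5958, A 0.5504, B 0.5235.
Largest remainders: D, E, F, C receive the extra seats.
A receives 7.

7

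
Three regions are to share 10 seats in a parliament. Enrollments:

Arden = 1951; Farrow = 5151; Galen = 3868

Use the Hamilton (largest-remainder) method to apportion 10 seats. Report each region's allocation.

Arden=2, Farrow=5, Galen=3

Total 10970; standard divisor 10970/10 = 1097.
Standard quotas: Arden 1.7785, Farrow 4.6955, Galen 3.5260.
Lower quotas: Arden 1, Farrow 4, Galen 3 (sum 8, leaving 2 seats).
Remainders in descending order: Arden 0.7785, Farrow 0.6955, Galen 0.5260.
Largest remainders: Arden, Farrow receive the extra seats.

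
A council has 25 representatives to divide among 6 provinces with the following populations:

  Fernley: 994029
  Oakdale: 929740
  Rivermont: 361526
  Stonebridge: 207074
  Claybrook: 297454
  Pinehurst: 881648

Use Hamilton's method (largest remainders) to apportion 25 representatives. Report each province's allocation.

Standard divisor: 3671471 ÷ 25 ≈ 146858.84.
Standard quotas: Fernley 6.7686, Oakdale 6.3308, Rivermont 2.4617, Stonebridge 1.4100, Claybrook 2.0254, Pinehurst 6.0034.
Lower quotas: Fernley 6, Oakdale 6, Rivermont 2, Stonebridge 1, Claybrook 2, Pinehurst 6 (sum 23, leaving 2 seats).
Remainders in descending order: Fernley 0.7686, Rivermont 0.4617, Stonebridge 0.4100, Oakdale 0.3308, Claybrook 0.0254, Pinehurst 0.0034.
The surplus seats go to Fernley, Rivermont.

Fernley=7, Oakdale=6, Rivermont=3, Stonebridge=1, Claybrook=2, Pinehurst=6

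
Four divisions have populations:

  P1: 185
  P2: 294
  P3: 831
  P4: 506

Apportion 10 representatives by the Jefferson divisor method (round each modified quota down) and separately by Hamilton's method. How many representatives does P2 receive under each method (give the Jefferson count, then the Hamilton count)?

Jefferson: P1 1, P2 1, P3 5, P4 3.
Hamilton: P1 1, P2 2, P3 4, P4 3.
P2 gets 1 under Jefferson and 2 under Hamilton.

1 and 2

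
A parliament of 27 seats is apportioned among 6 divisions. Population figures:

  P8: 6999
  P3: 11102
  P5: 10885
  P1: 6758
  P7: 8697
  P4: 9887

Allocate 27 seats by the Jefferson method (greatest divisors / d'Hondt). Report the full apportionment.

Standard divisor 54328/27 ≈ 2012.148; standard quotas: P8 3.478, P3 5.517, P5 5.410, P1 3.359, P7 4.322, P4 4.914.
Rounding down gives 3, 5, 5, 3, 4, 4 = 24 seats, so the divisor must be adjusted.
With modified divisor 1800: modified quotas P8 3.888, P3 6.168, P5 6.047, P1 3.754, P7 4.832, P4 5.493.
Rounding down: P8 3, P3 6, P5 6, P1 3, P7 4, P4 5 (total 27).

P8: 3, P3: 6, P5: 6, P1: 3, P7: 4, P4: 5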